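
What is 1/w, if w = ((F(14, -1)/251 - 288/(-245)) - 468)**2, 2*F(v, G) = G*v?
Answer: 3781635025/824211676373569 ≈ 4.5882e-6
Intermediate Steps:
F(v, G) = G*v/2 (F(v, G) = (G*v)/2 = G*v/2)
w = 824211676373569/3781635025 (w = ((((1/2)*(-1)*14)/251 - 288/(-245)) - 468)**2 = ((-7*1/251 - 288*(-1/245)) - 468)**2 = ((-7/251 + 288/245) - 468)**2 = (70573/61495 - 468)**2 = (-28709087/61495)**2 = 824211676373569/3781635025 ≈ 2.1795e+5)
1/w = 1/(824211676373569/3781635025) = 3781635025/824211676373569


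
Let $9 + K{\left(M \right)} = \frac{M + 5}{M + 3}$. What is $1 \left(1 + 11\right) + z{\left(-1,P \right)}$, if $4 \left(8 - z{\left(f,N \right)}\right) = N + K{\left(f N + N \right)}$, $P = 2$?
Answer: $\frac{64}{3} \approx 21.333$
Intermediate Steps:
$K{\left(M \right)} = -9 + \frac{5 + M}{3 + M}$ ($K{\left(M \right)} = -9 + \frac{M + 5}{M + 3} = -9 + \frac{5 + M}{3 + M}$)
$z{\left(f,N \right)} = 8 - \frac{N}{4} - \frac{-11 - 4 N - 4 N f}{2 \left(3 + N + N f\right)}$ ($z{\left(f,N \right)} = 8 - \frac{N + \frac{2 \left(-11 - 4 \left(f N + N\right)\right)}{3 + \left(f N + N\right)}}{4} = 8 - \frac{N + \frac{2 \left(-11 - 4 \left(N f + N\right)\right)}{3 + \left(N f + N\right)}}{4} = 8 - \frac{N + \frac{2 \left(-11 - 4 \left(N + N f\right)\right)}{3 + \left(N + N f\right)}}{4} = 8 - \frac{N + \frac{2 \left(-11 - \left(4 N + 4 N f\right)\right)}{3 + N + N f}}{4} = 8 - \frac{N + \frac{2 \left(-11 - 4 N - 4 N f\right)}{3 + N + N f}}{4} = 8 - \left(\frac{N}{4} + \frac{-11 - 4 N - 4 N f}{2 \left(3 + N + N f\right)}\right) = 8 - \frac{N}{4} - \frac{-11 - 4 N - 4 N f}{2 \left(3 + N + N f\right)}$)
$1 \left(1 + 11\right) + z{\left(-1,P \right)} = 1 \left(1 + 11\right) + \frac{22 + \left(3 + 2 \left(1 - 1\right)\right) \left(32 - 2\right) + 8 \cdot 2 \left(1 - 1\right)}{4 \left(3 + 2 \left(1 - 1\right)\right)} = 1 \cdot 12 + \frac{22 + \left(3 + 2 \cdot 0\right) \left(32 - 2\right) + 8 \cdot 2 \cdot 0}{4 \left(3 + 2 \cdot 0\right)} = 12 + \frac{22 + \left(3 + 0\right) 30 + 0}{4 \left(3 + 0\right)} = 12 + \frac{22 + 3 \cdot 30 + 0}{4 \cdot 3} = 12 + \frac{1}{4} \cdot \frac{1}{3} \left(22 + 90 + 0\right) = 12 + \frac{1}{4} \cdot \frac{1}{3} \cdot 112 = 12 + \frac{28}{3} = \frac{64}{3}$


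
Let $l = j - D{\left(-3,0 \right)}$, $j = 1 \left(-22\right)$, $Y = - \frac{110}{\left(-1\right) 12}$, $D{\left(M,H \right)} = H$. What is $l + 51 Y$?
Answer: $\frac{891}{2} \approx 445.5$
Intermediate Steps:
$Y = \frac{55}{6}$ ($Y = - \frac{110}{-12} = \left(-110\right) \left(- \frac{1}{12}\right) = \frac{55}{6} \approx 9.1667$)
$j = -22$
$l = -22$ ($l = -22 - 0 = -22 + 0 = -22$)
$l + 51 Y = -22 + 51 \cdot \frac{55}{6} = -22 + \frac{935}{2} = \frac{891}{2}$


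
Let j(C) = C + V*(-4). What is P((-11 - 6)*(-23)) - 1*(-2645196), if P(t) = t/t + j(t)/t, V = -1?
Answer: 1034272422/391 ≈ 2.6452e+6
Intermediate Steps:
j(C) = 4 + C (j(C) = C - 1*(-4) = C + 4 = 4 + C)
P(t) = 1 + (4 + t)/t (P(t) = t/t + (4 + t)/t = 1 + (4 + t)/t)
P((-11 - 6)*(-23)) - 1*(-2645196) = (2 + 4/(((-11 - 6)*(-23)))) - 1*(-2645196) = (2 + 4/((-17*(-23)))) + 2645196 = (2 + 4/391) + 2645196 = 786/391 + 2645196 = 1034272422/391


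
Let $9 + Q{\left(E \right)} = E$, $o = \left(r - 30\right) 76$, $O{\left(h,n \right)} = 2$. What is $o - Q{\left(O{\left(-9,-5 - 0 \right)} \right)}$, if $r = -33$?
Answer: $-4781$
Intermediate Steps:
$o = -4788$ ($o = \left(-33 - 30\right) 76 = \left(-63\right) 76 = -4788$)
$Q{\left(E \right)} = -9 + E$
$o - Q{\left(O{\left(-9,-5 - 0 \right)} \right)} = -4788 - \left(-9 + 2\right) = -4788 - -7 = -4788 + 7 = -4781$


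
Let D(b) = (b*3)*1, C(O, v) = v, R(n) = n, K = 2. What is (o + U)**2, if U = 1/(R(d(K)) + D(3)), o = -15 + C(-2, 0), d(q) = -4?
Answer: 5476/25 ≈ 219.04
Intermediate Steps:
D(b) = 3*b (D(b) = (3*b)*1 = 3*b)
o = -15 (o = -15 + 0 = -15)
U = 1/5 (U = 1/(-4 + 3*3) = 1/(-4 + 9) = 1/5 ≈ 0.20000)
(o + U)**2 = (-15 + 1/5)**2 = (-74/5)**2 = 5476/25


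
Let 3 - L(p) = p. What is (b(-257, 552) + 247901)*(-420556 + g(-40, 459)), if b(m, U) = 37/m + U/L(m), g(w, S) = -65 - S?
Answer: -348756921705456/3341 ≈ -1.0439e+11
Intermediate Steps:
L(p) = 3 - p
b(m, U) = 37/m + U/(3 - m)
(b(-257, 552) + 247901)*(-420556 + g(-40, 459)) = ((37/(-257) - 1*552/(-3 - 257)) + 247901)*(-420556 + (-65 - 1*459)) = ((37*(-1/257) - 1*552/(-260)) + 247901)*(-420556 + (-65 - 459)) = ((-37/257 - 1*552*(-1/260)) + 247901)*(-420556 - 524) = ((-37/257 + 138/65) + 247901)*(-421080) = (33061/16705 + 247901)*(-421080) = (4141219266/16705)*(-421080) = -348756921705456/3341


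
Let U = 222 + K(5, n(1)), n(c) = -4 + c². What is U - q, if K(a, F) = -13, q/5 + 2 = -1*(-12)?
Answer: 159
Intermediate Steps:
q = 50 (q = -10 + 5*(-1*(-12)) = -10 + 5*12 = -10 + 60 = 50)
U = 209 (U = 222 - 13 = 209)
U - q = 209 - 1*50 = 209 - 50 = 159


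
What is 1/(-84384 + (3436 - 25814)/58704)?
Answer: -29352/2476850357 ≈ -1.1851e-5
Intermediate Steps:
1/(-84384 + (3436 - 25814)/58704) = 1/(-84384 - 22378*1/58704) = 1/(-84384 - 11189/29352) = 1/(-2476850357/29352) = -29352/2476850357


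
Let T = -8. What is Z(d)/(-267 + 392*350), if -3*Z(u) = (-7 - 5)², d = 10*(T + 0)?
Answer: -48/136933 ≈ -0.00035054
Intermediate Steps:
d = -80 (d = 10*(-8 + 0) = 10*(-8) = -80)
Z(u) = -48 (Z(u) = -(-7 - 5)²/3 = -⅓*(-12)² = -⅓*144 = -48)
Z(d)/(-267 + 392*350) = -48/(-267 + 392*350) = -48/(-267 + 137200) = -48/136933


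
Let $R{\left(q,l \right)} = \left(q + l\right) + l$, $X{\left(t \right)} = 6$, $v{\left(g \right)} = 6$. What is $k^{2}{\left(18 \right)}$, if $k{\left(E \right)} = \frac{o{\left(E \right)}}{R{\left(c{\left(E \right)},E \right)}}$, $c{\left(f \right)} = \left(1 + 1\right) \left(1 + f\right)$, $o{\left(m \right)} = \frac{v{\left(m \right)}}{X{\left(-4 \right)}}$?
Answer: $\frac{1}{5476} \approx 0.00018262$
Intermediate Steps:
$o{\left(m \right)} = 1$ ($o{\left(m \right)} = \frac{6}{6} = 6 \cdot \frac{1}{6} = 1$)
$c{\left(f \right)} = 2 + 2 f$ ($c{\left(f \right)} = 2 \left(1 + f\right) = 2 + 2 f$)
$R{\left(q,l \right)} = q + 2 l$ ($R{\left(q,l \right)} = \left(l + q\right) + l = q + 2 l$)
$k{\left(E \right)} = \frac{1}{2 + 4 E}$ ($k{\left(E \right)} = 1 \frac{1}{\left(2 + 2 E\right) + 2 E} = 1 \frac{1}{2 + 4 E} = \frac{1}{2 + 4 E}$)
$k^{2}{\left(18 \right)} = \left(\frac{1}{2 \left(1 + 2 \cdot 18\right)}\right)^{2} = \left(\frac{1}{2 \left(1 + 36\right)}\right)^{2} = \left(\frac{1}{2 \cdot 37}\right)^{2} = \left(\frac{1}{2} \cdot \frac{1}{37}\right)^{2} = \left(\frac{1}{74}\right)^{2} = \frac{1}{5476}$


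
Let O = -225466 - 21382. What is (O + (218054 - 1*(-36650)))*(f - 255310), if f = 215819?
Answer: -310241296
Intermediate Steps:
O = -246848
(O + (218054 - 1*(-36650)))*(f - 255310) = (-246848 + (218054 - 1*(-36650)))*(215819 - 255310) = (-246848 + (218054 + 36650))*(-39491) = (-246848 + 254704)*(-39491) = 7856*(-39491) = -310241296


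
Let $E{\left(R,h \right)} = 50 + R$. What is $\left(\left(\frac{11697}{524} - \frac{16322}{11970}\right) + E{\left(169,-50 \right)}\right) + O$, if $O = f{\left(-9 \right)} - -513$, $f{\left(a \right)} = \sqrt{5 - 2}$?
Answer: $\frac{2361384661}{3136140} + \sqrt{3} \approx 754.69$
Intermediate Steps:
$f{\left(a \right)} = \sqrt{3}$
$O = 513 + \sqrt{3}$ ($O = \sqrt{3} - -513 = \sqrt{3} + 513 = 513 + \sqrt{3} \approx 514.73$)
$\left(\left(\frac{11697}{524} - \frac{16322}{11970}\right) + E{\left(169,-50 \right)}\right) + O = \left(\left(\frac{11697}{524} - \frac{16322}{11970}\right) + \left(50 + 169\right)\right) + \left(513 + \sqrt{3}\right) = \left(\left(11697 \cdot \frac{1}{524} - \frac{8161}{5985}\right) + 219\right) + \left(513 + \sqrt{3}\right) = \left(\left(\frac{11697}{524} - \frac{8161}{5985}\right) + 219\right) + \left(513 + \sqrt{3}\right) = \left(\frac{65730181}{3136140} + 219\right) + \left(513 + \sqrt{3}\right) = \frac{752544841}{3136140} + \left(513 + \sqrt{3}\right) = \frac{2361384661}{3136140} + \sqrt{3}$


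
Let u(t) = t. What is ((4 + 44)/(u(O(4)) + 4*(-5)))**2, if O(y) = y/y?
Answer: 2304/361 ≈ 6.3823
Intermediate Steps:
O(y) = 1
((4 + 44)/(u(O(4)) + 4*(-5)))**2 = ((4 + 44)/(1 + 4*(-5)))**2 = (48/(1 - 20))**2 = (48/(-19))**2 = (48*(-1/19))**2 = (-48/19)**2 = 2304/361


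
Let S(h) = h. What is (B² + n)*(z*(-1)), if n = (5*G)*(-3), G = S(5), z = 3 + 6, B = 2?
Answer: 639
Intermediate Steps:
z = 9
G = 5
n = -75 (n = (5*5)*(-3) = 25*(-3) = -75)
(B² + n)*(z*(-1)) = (2² - 75)*(9*(-1)) = (4 - 75)*(-9) = -71*(-9) = 639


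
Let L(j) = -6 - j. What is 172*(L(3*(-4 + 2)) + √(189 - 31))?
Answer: 172*√158 ≈ 2162.0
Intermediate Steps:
172*(L(3*(-4 + 2)) + √(189 - 31)) = 172*((-6 - 3*(-4 + 2)) + √(189 - 31)) = 172*((-6 - 3*(-2)) + √158) = 172*((-6 - 1*(-6)) + √158) = 172*((-6 + 6) + √158) = 172*(0 + √158) = 172*√158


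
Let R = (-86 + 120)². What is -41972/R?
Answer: -10493/289 ≈ -36.308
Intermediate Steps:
R = 1156 (R = 34² = 1156)
-41972/R = -41972/1156 = -41972*1/1156 = -10493/289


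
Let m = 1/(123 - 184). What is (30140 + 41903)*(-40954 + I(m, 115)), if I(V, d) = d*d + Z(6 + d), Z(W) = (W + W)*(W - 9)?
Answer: -45026875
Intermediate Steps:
m = -1/61 (m = 1/(-61) = -1/61 ≈ -0.016393)
Z(W) = 2*W*(-9 + W) (Z(W) = (2*W)*(-9 + W) = 2*W*(-9 + W))
I(V, d) = d**2 + 2*(-3 + d)*(6 + d) (I(V, d) = d*d + 2*(6 + d)*(-9 + (6 + d)) = d**2 + 2*(6 + d)*(-3 + d) = d**2 + 2*(-3 + d)*(6 + d))
(30140 + 41903)*(-40954 + I(m, 115)) = (30140 + 41903)*(-40954 + (-36 + 3*115**2 + 6*115)) = 72043*(-40954 + (-36 + 3*13225 + 690)) = 72043*(-40954 + (-36 + 39675 + 690)) = 72043*(-40954 + 40329) = 72043*(-625) = -45026875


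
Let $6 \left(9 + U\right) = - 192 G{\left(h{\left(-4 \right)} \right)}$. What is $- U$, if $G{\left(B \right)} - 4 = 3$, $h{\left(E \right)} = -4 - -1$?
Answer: $233$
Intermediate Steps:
$h{\left(E \right)} = -3$ ($h{\left(E \right)} = -4 + 1 = -3$)
$G{\left(B \right)} = 7$ ($G{\left(B \right)} = 4 + 3 = 7$)
$U = -233$ ($U = -9 + \frac{\left(-192\right) 7}{6} = -9 + \frac{1}{6} \left(-1344\right) = -9 - 224 = -233$)
$- U = \left(-1\right) \left(-233\right) = 233$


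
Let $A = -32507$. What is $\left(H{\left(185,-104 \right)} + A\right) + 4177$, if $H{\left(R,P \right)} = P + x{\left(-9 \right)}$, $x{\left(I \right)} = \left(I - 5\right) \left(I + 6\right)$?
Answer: $-28392$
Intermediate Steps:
$x{\left(I \right)} = \left(-5 + I\right) \left(6 + I\right)$
$H{\left(R,P \right)} = 42 + P$ ($H{\left(R,P \right)} = P - \left(39 - 81\right) = P - -42 = P + 42 = 42 + P$)
$\left(H{\left(185,-104 \right)} + A\right) + 4177 = \left(\left(42 - 104\right) - 32507\right) + 4177 = \left(-62 - 32507\right) + 4177 = -32569 + 4177 = -28392$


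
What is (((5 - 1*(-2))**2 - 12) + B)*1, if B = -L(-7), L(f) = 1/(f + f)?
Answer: 519/14 ≈ 37.071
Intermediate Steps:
L(f) = 1/(2*f)
B = 1/14 (B = -1/(2*(-7)) = -(-1)/(2*7) = -1*(-1/14) = 1/14 ≈ 0.071429)
(((5 - 1*(-2))**2 - 12) + B)*1 = (((5 - 1*(-2))**2 - 12) + 1/14)*1 = (((5 + 2)**2 - 12) + 1/14)*1 = ((7**2 - 12) + 1/14)*1 = ((49 - 12) + 1/14)*1 = (37 + 1/14)*1 = (519/14)*1 = 519/14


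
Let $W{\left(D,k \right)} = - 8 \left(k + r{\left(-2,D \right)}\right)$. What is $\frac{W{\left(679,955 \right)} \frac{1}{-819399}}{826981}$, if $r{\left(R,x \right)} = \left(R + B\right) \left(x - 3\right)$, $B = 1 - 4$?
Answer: $- \frac{19400}{677627404419} \approx -2.8629 \cdot 10^{-8}$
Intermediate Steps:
$B = -3$
$r{\left(R,x \right)} = \left(-3 + R\right) \left(-3 + x\right)$ ($r{\left(R,x \right)} = \left(R - 3\right) \left(x - 3\right) = \left(-3 + R\right) \left(-3 + x\right)$)
$W{\left(D,k \right)} = -120 - 8 k + 40 D$ ($W{\left(D,k \right)} = - 8 \left(k - \left(-15 + 5 D\right)\right) = - 8 \left(15 + k - 5 D\right) = -120 - 8 k + 40 D$)
$\frac{W{\left(679,955 \right)} \frac{1}{-819399}}{826981} = \frac{\left(-120 - 7640 + 40 \cdot 679\right) \frac{1}{-819399}}{826981} = \left(-120 - 7640 + 27160\right) \left(- \frac{1}{819399}\right) \frac{1}{826981} = 19400 \left(- \frac{1}{819399}\right) \frac{1}{826981} = \left(- \frac{19400}{819399}\right) \frac{1}{826981} = - \frac{19400}{677627404419}$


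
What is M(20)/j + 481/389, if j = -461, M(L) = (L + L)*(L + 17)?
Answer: -353979/179329 ≈ -1.9739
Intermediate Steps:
M(L) = 2*L*(17 + L) (M(L) = (2*L)*(17 + L) = 2*L*(17 + L))
M(20)/j + 481/389 = (2*20*(17 + 20))/(-461) + 481/389 = (2*20*37)*(-1/461) + 481*(1/389) = 1480*(-1/461) + 481/389 = -1480/461 + 481/389 = -353979/179329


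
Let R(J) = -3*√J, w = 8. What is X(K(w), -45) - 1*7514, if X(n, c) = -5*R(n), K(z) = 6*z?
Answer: -7514 + 60*√3 ≈ -7410.1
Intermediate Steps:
X(n, c) = 15*√n (X(n, c) = -(-15)*√n = 15*√n)
X(K(w), -45) - 1*7514 = 15*√(6*8) - 1*7514 = 15*√48 - 7514 = 15*(4*√3) - 7514 = 60*√3 - 7514 = -7514 + 60*√3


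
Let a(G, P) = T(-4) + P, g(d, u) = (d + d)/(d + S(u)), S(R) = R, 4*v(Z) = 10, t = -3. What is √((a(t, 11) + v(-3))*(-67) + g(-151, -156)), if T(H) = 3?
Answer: I*√416398222/614 ≈ 33.234*I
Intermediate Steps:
v(Z) = 5/2 (v(Z) = (¼)*10 = 5/2)
g(d, u) = 2*d/(d + u) (g(d, u) = (d + d)/(d + u) = (2*d)/(d + u) = 2*d/(d + u))
a(G, P) = 3 + P
√((a(t, 11) + v(-3))*(-67) + g(-151, -156)) = √(((3 + 11) + 5/2)*(-67) + 2*(-151)/(-151 - 156)) = √((14 + 5/2)*(-67) + 2*(-151)/(-307)) = √((33/2)*(-67) + 2*(-151)*(-1/307)) = √(-2211/2 + 302/307) = √(-678173/614) = I*√416398222/614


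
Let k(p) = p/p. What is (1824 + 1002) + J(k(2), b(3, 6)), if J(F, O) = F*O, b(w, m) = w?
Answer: 2829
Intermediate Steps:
k(p) = 1
(1824 + 1002) + J(k(2), b(3, 6)) = (1824 + 1002) + 1*3 = 2826 + 3 = 2829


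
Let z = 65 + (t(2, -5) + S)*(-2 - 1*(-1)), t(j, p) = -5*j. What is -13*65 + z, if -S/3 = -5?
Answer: -785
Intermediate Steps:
S = 15 (S = -3*(-5) = 15)
z = 60 (z = 65 + (-5*2 + 15)*(-2 - 1*(-1)) = 65 + (-10 + 15)*(-2 + 1) = 65 + 5*(-1) = 65 - 5 = 60)
-13*65 + z = -13*65 + 60 = -845 + 60 = -785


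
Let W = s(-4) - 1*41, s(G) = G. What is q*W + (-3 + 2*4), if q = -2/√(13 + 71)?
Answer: 5 + 15*√21/7 ≈ 14.820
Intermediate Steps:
W = -45 (W = -4 - 1*41 = -4 - 41 = -45)
q = -√21/21 (q = -2*√21/42 = -√21/21 ≈ -0.21822)
q*W + (-3 + 2*4) = -√21/21*(-45) + (-3 + 2*4) = 15*√21/7 + (-3 + 8) = 15*√21/7 + 5 = 5 + 15*√21/7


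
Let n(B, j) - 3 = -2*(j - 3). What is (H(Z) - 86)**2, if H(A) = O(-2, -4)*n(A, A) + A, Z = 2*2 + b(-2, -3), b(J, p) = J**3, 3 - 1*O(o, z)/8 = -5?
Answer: 996004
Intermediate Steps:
O(o, z) = 64 (O(o, z) = 24 - 8*(-5) = 24 + 40 = 64)
n(B, j) = 9 - 2*j (n(B, j) = 3 - 2*(j - 3) = 3 - 2*(-3 + j) = 3 + (6 - 2*j) = 9 - 2*j)
Z = -4 (Z = 2*2 + (-2)**3 = 4 - 8 = -4)
H(A) = 576 - 127*A (H(A) = 64*(9 - 2*A) + A = (576 - 128*A) + A = 576 - 127*A)
(H(Z) - 86)**2 = ((576 - 127*(-4)) - 86)**2 = ((576 + 508) - 86)**2 = (1084 - 86)**2 = 998**2 = 996004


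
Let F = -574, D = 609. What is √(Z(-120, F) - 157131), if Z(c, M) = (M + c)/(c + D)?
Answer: I*√37573661217/489 ≈ 396.4*I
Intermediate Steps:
Z(c, M) = (M + c)/(609 + c) (Z(c, M) = (M + c)/(c + 609) = (M + c)/(609 + c))
√(Z(-120, F) - 157131) = √((-574 - 120)/(609 - 120) - 157131) = √(-694/489 - 157131) = √(-76837753/489) = I*√37573661217/489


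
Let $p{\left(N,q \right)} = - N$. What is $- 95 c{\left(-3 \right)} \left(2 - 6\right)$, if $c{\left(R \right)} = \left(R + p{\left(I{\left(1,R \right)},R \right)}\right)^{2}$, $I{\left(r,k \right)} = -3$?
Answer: $0$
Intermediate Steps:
$c{\left(R \right)} = \left(3 + R\right)^{2}$ ($c{\left(R \right)} = \left(R - -3\right)^{2} = \left(R + 3\right)^{2} = \left(3 + R\right)^{2}$)
$- 95 c{\left(-3 \right)} \left(2 - 6\right) = - 95 \left(3 - 3\right)^{2} \left(2 - 6\right) = - 95 \cdot 0^{2} \left(-4\right) = \left(-95\right) 0 \left(-4\right) = 0 \left(-4\right) = 0$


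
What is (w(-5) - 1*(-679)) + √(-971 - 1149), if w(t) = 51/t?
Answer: 3344/5 + 2*I*√530 ≈ 668.8 + 46.043*I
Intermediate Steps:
(w(-5) - 1*(-679)) + √(-971 - 1149) = (51/(-5) - 1*(-679)) + √(-971 - 1149) = (51*(-⅕) + 679) + √(-2120) = (-51/5 + 679) + 2*I*√530 = 3344/5 + 2*I*√530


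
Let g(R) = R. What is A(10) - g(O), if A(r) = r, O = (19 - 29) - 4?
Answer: 24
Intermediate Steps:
O = -14 (O = -10 - 4 = -14)
A(10) - g(O) = 10 - 1*(-14) = 10 + 14 = 24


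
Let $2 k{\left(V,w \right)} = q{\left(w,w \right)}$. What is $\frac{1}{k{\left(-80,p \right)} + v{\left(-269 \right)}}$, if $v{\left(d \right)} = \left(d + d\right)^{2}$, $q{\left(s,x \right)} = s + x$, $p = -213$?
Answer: $\frac{1}{289231} \approx 3.4574 \cdot 10^{-6}$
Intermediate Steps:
$k{\left(V,w \right)} = w$ ($k{\left(V,w \right)} = \frac{w + w}{2} = \frac{2 w}{2} = w$)
$v{\left(d \right)} = 4 d^{2}$ ($v{\left(d \right)} = \left(2 d\right)^{2} = 4 d^{2}$)
$\frac{1}{k{\left(-80,p \right)} + v{\left(-269 \right)}} = \frac{1}{-213 + 4 \left(-269\right)^{2}} = \frac{1}{-213 + 4 \cdot 72361} = \frac{1}{-213 + 289444} = \frac{1}{289231}$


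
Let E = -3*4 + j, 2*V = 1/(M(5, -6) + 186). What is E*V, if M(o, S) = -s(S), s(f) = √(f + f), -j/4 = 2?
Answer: -155/2884 - 5*I*√3/8652 ≈ -0.053745 - 0.001001*I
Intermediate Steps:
j = -8 (j = -4*2 = -8)
s(f) = √2*√f (s(f) = √(2*f) = √2*√f)
M(o, S) = -√2*√S
V = 1/(2*(186 - 2*I*√3)) (V = 1/(2*(-√2*√(-6) + 186)) = 1/(2*(-√2*I*√6 + 186)) = 1/(2*(-2*I*√3 + 186)) = 1/(2*(186 - 2*I*√3)) ≈ 0.0026872 + 5.0048e-5*I)
E = -20 (E = -3*4 - 8 = -12 - 8 = -20)
E*V = -20*(31/11536 + I*√3/34608) = -155/2884 - 5*I*√3/8652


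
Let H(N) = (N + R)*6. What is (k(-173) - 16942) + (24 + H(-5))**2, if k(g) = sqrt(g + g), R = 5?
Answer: -16366 + I*sqrt(346) ≈ -16366.0 + 18.601*I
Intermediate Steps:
k(g) = sqrt(2)*sqrt(g) (k(g) = sqrt(2*g) = sqrt(2)*sqrt(g))
H(N) = 30 + 6*N (H(N) = (N + 5)*6 = (5 + N)*6 = 30 + 6*N)
(k(-173) - 16942) + (24 + H(-5))**2 = (sqrt(2)*sqrt(-173) - 16942) + (24 + (30 + 6*(-5)))**2 = (sqrt(2)*(I*sqrt(173)) - 16942) + (24 + (30 - 30))**2 = (I*sqrt(346) - 16942) + (24 + 0)**2 = (-16942 + I*sqrt(346)) + 24**2 = (-16942 + I*sqrt(346)) + 576 = -16366 + I*sqrt(346)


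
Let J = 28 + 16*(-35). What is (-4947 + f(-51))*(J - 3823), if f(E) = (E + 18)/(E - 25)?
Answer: 1637214345/76 ≈ 2.1542e+7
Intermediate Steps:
J = -532 (J = 28 - 560 = -532)
f(E) = (18 + E)/(-25 + E)
(-4947 + f(-51))*(J - 3823) = (-4947 + (18 - 51)/(-25 - 51))*(-532 - 3823) = (-4947 - 33/(-76))*(-4355) = (-4947 - 1/76*(-33))*(-4355) = (-4947 + 33/76)*(-4355) = -375939/76*(-4355) = 1637214345/76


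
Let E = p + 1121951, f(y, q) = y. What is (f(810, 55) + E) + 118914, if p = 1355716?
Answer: 2597391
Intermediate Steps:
E = 2477667 (E = 1355716 + 1121951 = 2477667)
(f(810, 55) + E) + 118914 = (810 + 2477667) + 118914 = 2478477 + 118914 = 2597391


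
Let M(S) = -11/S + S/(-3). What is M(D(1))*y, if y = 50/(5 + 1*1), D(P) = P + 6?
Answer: -2050/63 ≈ -32.540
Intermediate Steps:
D(P) = 6 + P
y = 25/3 (y = 50/(5 + 1) = 50/6 = 50*(⅙) = 25/3 ≈ 8.3333)
M(S) = -11/S - S/3 (M(S) = -11/S + S*(-⅓) = -11/S - S/3)
M(D(1))*y = (-11/(6 + 1) - (6 + 1)/3)*(25/3) = (-11/7 - ⅓*7)*(25/3) = (-11*⅐ - 7/3)*(25/3) = (-11/7 - 7/3)*(25/3) = -82/21*25/3 = -2050/63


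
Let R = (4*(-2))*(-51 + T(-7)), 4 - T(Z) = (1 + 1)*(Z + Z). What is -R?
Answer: -152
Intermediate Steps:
T(Z) = 4 - 4*Z (T(Z) = 4 - (1 + 1)*(Z + Z) = 4 - 2*2*Z = 4 - 4*Z)
R = 152 (R = (4*(-2))*(-51 + (4 - 4*(-7))) = -8*(-51 + (4 + 28)) = -8*(-51 + 32) = -8*(-19) = 152)
-R = -1*152 = -152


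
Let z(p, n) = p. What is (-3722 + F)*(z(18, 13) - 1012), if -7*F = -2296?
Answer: 3373636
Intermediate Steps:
F = 328 (F = -⅐*(-2296) = 328)
(-3722 + F)*(z(18, 13) - 1012) = (-3722 + 328)*(18 - 1012) = -3394*(-994) = 3373636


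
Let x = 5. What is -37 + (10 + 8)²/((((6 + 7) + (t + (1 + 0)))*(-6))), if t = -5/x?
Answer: -535/13 ≈ -41.154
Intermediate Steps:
t = -1 (t = -5/5 = -5*⅕ = -1)
-37 + (10 + 8)²/((((6 + 7) + (t + (1 + 0)))*(-6))) = -37 + (10 + 8)²/((((6 + 7) + (-1 + (1 + 0)))*(-6))) = -37 + 18²/(((13 + (-1 + 1))*(-6))) = -37 + 324/(((13 + 0)*(-6))) = -37 + 324/((13*(-6))) = -37 + 324/(-78) = -37 + 324*(-1/78) = -37 - 54/13 = -535/13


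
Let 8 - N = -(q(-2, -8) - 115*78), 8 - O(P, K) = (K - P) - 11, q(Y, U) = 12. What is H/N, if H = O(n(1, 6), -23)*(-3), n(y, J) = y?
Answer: 129/8950 ≈ 0.014413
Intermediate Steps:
O(P, K) = 19 + P - K (O(P, K) = 8 - ((K - P) - 11) = 8 - (-11 + K - P) = 8 + (11 + P - K) = 19 + P - K)
H = -129 (H = (19 + 1 - 1*(-23))*(-3) = (19 + 1 + 23)*(-3) = 43*(-3) = -129)
N = -8950 (N = 8 - (-1)*(12 - 115*78) = 8 - (-1)*(12 - 8970) = 8 - (-1)*(-8958) = 8 - 1*8958 = 8 - 8958 = -8950)
H/N = -129/(-8950) = -129*(-1/8950) = 129/8950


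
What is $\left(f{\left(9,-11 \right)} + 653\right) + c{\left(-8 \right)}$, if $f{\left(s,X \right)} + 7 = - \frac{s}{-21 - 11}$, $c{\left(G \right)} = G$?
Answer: $\frac{20425}{32} \approx 638.28$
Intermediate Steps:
$f{\left(s,X \right)} = -7 + \frac{s}{32}$ ($f{\left(s,X \right)} = -7 - \frac{s}{-21 - 11} = -7 - \frac{s}{-32} = -7 - s \left(- \frac{1}{32}\right) = -7 - - \frac{s}{32} = -7 + \frac{s}{32}$)
$\left(f{\left(9,-11 \right)} + 653\right) + c{\left(-8 \right)} = \left(\left(-7 + \frac{1}{32} \cdot 9\right) + 653\right) - 8 = \left(\left(-7 + \frac{9}{32}\right) + 653\right) - 8 = \left(- \frac{215}{32} + 653\right) - 8 = \frac{20681}{32} - 8 = \frac{20425}{32}$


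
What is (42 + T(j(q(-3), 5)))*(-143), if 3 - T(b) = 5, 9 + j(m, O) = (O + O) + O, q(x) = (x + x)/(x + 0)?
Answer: -5720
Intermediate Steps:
q(x) = 2 (q(x) = (2*x)/x = 2)
j(m, O) = -9 + 3*O (j(m, O) = -9 + ((O + O) + O) = -9 + (2*O + O) = -9 + 3*O)
T(b) = -2 (T(b) = 3 - 1*5 = 3 - 5 = -2)
(42 + T(j(q(-3), 5)))*(-143) = (42 - 2)*(-143) = 40*(-143) = -5720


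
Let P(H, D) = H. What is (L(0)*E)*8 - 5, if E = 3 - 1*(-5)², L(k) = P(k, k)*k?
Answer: -5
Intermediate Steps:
L(k) = k² (L(k) = k*k = k²)
E = -22 (E = 3 - 1*25 = 3 - 25 = -22)
(L(0)*E)*8 - 5 = (0²*(-22))*8 - 5 = (0*(-22))*8 - 5 = 0*8 - 5 = 0 - 5 = -5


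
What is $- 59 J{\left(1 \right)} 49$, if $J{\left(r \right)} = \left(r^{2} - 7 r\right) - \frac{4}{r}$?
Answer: $28910$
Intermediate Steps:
$J{\left(r \right)} = r^{2} - 7 r - \frac{4}{r}$
$- 59 J{\left(1 \right)} 49 = - 59 \frac{-4 + 1^{2} \left(-7 + 1\right)}{1} \cdot 49 = - 59 \cdot 1 \left(-4 + 1 \left(-6\right)\right) 49 = - 59 \cdot 1 \left(-4 - 6\right) 49 = - 59 \cdot 1 \left(-10\right) 49 = \left(-59\right) \left(-10\right) 49 = 590 \cdot 49 = 28910$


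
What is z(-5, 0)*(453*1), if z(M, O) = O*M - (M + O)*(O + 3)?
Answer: 6795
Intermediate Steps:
z(M, O) = M*O - (3 + O)*(M + O) (z(M, O) = M*O - (M + O)*(3 + O) = M*O - (3 + O)*(M + O))
z(-5, 0)*(453*1) = (-1*0² - 3*(-5) - 3*0)*(453*1) = (-1*0 + 15 + 0)*453 = (0 + 15 + 0)*453 = 15*453 = 6795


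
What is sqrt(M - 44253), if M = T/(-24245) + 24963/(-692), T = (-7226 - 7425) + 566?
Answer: I*sqrt(124665839597548119)/1677754 ≈ 210.45*I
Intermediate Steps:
T = -14085 (T = -14651 + 566 = -14085)
M = -119096223/3355508 (M = -14085/(-24245) + 24963/(-692) = -14085*(-1/24245) + 24963*(-1/692) = 2817/4849 - 24963/692 = -119096223/3355508 ≈ -35.493)
sqrt(M - 44253) = sqrt(-119096223/3355508 - 44253) = sqrt(-148610391747/3355508) = I*sqrt(124665839597548119)/1677754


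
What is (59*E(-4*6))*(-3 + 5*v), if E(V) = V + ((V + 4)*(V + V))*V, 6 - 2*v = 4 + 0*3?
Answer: -2721552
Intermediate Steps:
v = 1 (v = 3 - (4 + 0*3)/2 = 3 - (4 + 0)/2 = 3 - ½*4 = 3 - 2 = 1)
E(V) = V + 2*V²*(4 + V) (E(V) = V + ((4 + V)*(2*V))*V = V + (2*V*(4 + V))*V = V + 2*V²*(4 + V))
(59*E(-4*6))*(-3 + 5*v) = (59*((-4*6)*(1 + 2*(-4*6)² + 8*(-4*6))))*(-3 + 5*1) = (59*(-24*(1 + 2*(-24)² + 8*(-24))))*(-3 + 5) = (59*(-24*(1 + 2*576 - 192)))*2 = (59*(-24*(1 + 1152 - 192)))*2 = (59*(-24*961))*2 = (59*(-23064))*2 = -1360776*2 = -2721552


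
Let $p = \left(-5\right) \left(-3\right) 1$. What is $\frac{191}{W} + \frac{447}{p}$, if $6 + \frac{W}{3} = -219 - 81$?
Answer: $\frac{135827}{4590} \approx 29.592$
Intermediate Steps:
$W = -918$ ($W = -18 + 3 \left(-219 - 81\right) = -18 + 3 \left(-300\right) = -18 - 900 = -918$)
$p = 15$ ($p = 15 \cdot 1 = 15$)
$\frac{191}{W} + \frac{447}{p} = \frac{191}{-918} + \frac{447}{15} = 191 \left(- \frac{1}{918}\right) + 447 \cdot \frac{1}{15} = - \frac{191}{918} + \frac{149}{5} = \frac{135827}{4590}$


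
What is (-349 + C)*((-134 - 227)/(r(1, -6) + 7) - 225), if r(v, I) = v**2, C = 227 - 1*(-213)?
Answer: -196651/8 ≈ -24581.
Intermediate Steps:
C = 440 (C = 227 + 213 = 440)
(-349 + C)*((-134 - 227)/(r(1, -6) + 7) - 225) = (-349 + 440)*((-134 - 227)/(1**2 + 7) - 225) = 91*(-361/(1 + 7) - 225) = 91*(-361/8 - 225) = 91*(-2161/8) = -196651/8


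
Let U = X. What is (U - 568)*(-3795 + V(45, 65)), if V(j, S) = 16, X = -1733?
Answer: 8695479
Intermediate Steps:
U = -1733
(U - 568)*(-3795 + V(45, 65)) = (-1733 - 568)*(-3795 + 16) = -2301*(-3779) = 8695479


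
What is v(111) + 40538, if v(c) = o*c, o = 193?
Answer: 61961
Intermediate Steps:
v(c) = 193*c
v(111) + 40538 = 193*111 + 40538 = 21423 + 40538 = 61961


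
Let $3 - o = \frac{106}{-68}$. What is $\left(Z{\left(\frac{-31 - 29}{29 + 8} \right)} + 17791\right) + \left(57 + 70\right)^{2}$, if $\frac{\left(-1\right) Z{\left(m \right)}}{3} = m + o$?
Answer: $\frac{42660275}{1258} \approx 33911.0$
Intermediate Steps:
$o = \frac{155}{34}$ ($o = 3 - \frac{106}{-68} = 3 - 106 \left(- \frac{1}{68}\right) = 3 - - \frac{53}{34} = 3 + \frac{53}{34} = \frac{155}{34} \approx 4.5588$)
$Z{\left(m \right)} = - \frac{465}{34} - 3 m$ ($Z{\left(m \right)} = - 3 \left(m + \frac{155}{34}\right) = - 3 \left(\frac{155}{34} + m\right) = - \frac{465}{34} - 3 m$)
$\left(Z{\left(\frac{-31 - 29}{29 + 8} \right)} + 17791\right) + \left(57 + 70\right)^{2} = \left(\left(- \frac{465}{34} - 3 \frac{-31 - 29}{29 + 8}\right) + 17791\right) + \left(57 + 70\right)^{2} = \left(\left(- \frac{465}{34} - 3 \left(- \frac{60}{37}\right)\right) + 17791\right) + 127^{2} = \left(\left(- \frac{465}{34} - 3 \left(\left(-60\right) \frac{1}{37}\right)\right) + 17791\right) + 16129 = \left(\left(- \frac{465}{34} - - \frac{180}{37}\right) + 17791\right) + 16129 = \left(\left(- \frac{465}{34} + \frac{180}{37}\right) + 17791\right) + 16129 = \left(- \frac{11085}{1258} + 17791\right) + 16129 = \frac{22369993}{1258} + 16129 = \frac{42660275}{1258}$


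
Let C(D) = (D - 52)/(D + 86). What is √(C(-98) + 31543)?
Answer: √126222/2 ≈ 177.64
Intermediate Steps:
C(D) = (-52 + D)/(86 + D)
√(C(-98) + 31543) = √((-52 - 98)/(86 - 98) + 31543) = √(-150/(-12) + 31543) = √(-1/12*(-150) + 31543) = √(25/2 + 31543) = √(63111/2) = √126222/2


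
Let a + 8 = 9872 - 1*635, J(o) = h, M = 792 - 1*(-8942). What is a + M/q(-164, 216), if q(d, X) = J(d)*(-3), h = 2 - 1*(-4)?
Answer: 78194/9 ≈ 8688.2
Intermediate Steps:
h = 6 (h = 2 + 4 = 6)
M = 9734 (M = 792 + 8942 = 9734)
J(o) = 6
q(d, X) = -18 (q(d, X) = 6*(-3) = -18)
a = 9229 (a = -8 + (9872 - 1*635) = -8 + (9872 - 635) = -8 + 9237 = 9229)
a + M/q(-164, 216) = 9229 + 9734/(-18) = 9229 + 9734*(-1/18) = 9229 - 4867/9 = 78194/9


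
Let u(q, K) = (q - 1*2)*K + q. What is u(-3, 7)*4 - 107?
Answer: -259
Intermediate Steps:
u(q, K) = q + K*(-2 + q) (u(q, K) = (q - 2)*K + q = (-2 + q)*K + q = K*(-2 + q) + q = q + K*(-2 + q))
u(-3, 7)*4 - 107 = (-3 - 2*7 + 7*(-3))*4 - 107 = (-3 - 14 - 21)*4 - 107 = -38*4 - 107 = -152 - 107 = -259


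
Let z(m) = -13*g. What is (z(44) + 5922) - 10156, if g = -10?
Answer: -4104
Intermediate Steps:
z(m) = 130 (z(m) = -13*(-10) = 130)
(z(44) + 5922) - 10156 = (130 + 5922) - 10156 = 6052 - 10156 = -4104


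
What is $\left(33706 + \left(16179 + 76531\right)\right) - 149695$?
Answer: $-23279$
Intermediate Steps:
$\left(33706 + \left(16179 + 76531\right)\right) - 149695 = \left(33706 + 92710\right) - 149695 = 126416 - 149695 = -23279$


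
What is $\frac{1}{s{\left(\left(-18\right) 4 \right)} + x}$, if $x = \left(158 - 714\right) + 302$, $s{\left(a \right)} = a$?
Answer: $- \frac{1}{326} \approx -0.0030675$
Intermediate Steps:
$x = -254$ ($x = -556 + 302 = -254$)
$\frac{1}{s{\left(\left(-18\right) 4 \right)} + x} = \frac{1}{\left(-18\right) 4 - 254} = \frac{1}{-72 - 254} = \frac{1}{-326} = - \frac{1}{326}$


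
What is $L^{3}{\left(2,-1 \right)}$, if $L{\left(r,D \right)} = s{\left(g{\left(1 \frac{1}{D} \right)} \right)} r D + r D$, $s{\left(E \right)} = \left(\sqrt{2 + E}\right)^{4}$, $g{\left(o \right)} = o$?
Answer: $-64$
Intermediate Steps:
$s{\left(E \right)} = \left(2 + E\right)^{2}$
$L{\left(r,D \right)} = D r + D r \left(2 + \frac{1}{D}\right)^{2}$ ($L{\left(r,D \right)} = \left(2 + 1 \frac{1}{D}\right)^{2} r D + r D = \left(2 + \frac{1}{D}\right)^{2} r D + D r = r \left(2 + \frac{1}{D}\right)^{2} D + D r = D r \left(2 + \frac{1}{D}\right)^{2} + D r = D r + D r \left(2 + \frac{1}{D}\right)^{2}$)
$L^{3}{\left(2,-1 \right)} = \left(\frac{2 \left(\left(-1\right)^{2} + \left(1 + 2 \left(-1\right)\right)^{2}\right)}{-1}\right)^{3} = \left(2 \left(-1\right) \left(1 + \left(1 - 2\right)^{2}\right)\right)^{3} = \left(2 \left(-1\right) \left(1 + \left(-1\right)^{2}\right)\right)^{3} = \left(2 \left(-1\right) \left(1 + 1\right)\right)^{3} = \left(2 \left(-1\right) 2\right)^{3} = \left(-4\right)^{3} = -64$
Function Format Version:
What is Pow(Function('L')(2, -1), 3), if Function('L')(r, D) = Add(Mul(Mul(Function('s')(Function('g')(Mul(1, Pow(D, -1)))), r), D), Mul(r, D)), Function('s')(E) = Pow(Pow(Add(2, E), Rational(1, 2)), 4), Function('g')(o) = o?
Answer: -64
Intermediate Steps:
Function('s')(E) = Pow(Add(2, E), 2)
Function('L')(r, D) = Add(Mul(D, r), Mul(D, r, Pow(Add(2, Pow(D, -1)), 2))) (Function('L')(r, D) = Add(Mul(Mul(Pow(Add(2, Mul(1, Pow(D, -1))), 2), r), D), Mul(r, D)) = Add(Mul(Mul(Pow(Add(2, Pow(D, -1)), 2), r), D), Mul(D, r)) = Add(Mul(Mul(r, Pow(Add(2, Pow(D, -1)), 2)), D), Mul(D, r)) = Add(Mul(D, r, Pow(Add(2, Pow(D, -1)), 2)), Mul(D, r)) = Add(Mul(D, r), Mul(D, r, Pow(Add(2, Pow(D, -1)), 2))))
Pow(Function('L')(2, -1), 3) = Pow(Mul(2, Pow(-1, -1), Add(Pow(-1, 2), Pow(Add(1, Mul(2, -1)), 2))), 3) = Pow(Mul(2, -1, Add(1, Pow(Add(1, -2), 2))), 3) = Pow(Mul(2, -1, Add(1, Pow(-1, 2))), 3) = Pow(Mul(2, -1, Add(1, 1)), 3) = Pow(Mul(2, -1, 2), 3) = Pow(-4, 3) = -64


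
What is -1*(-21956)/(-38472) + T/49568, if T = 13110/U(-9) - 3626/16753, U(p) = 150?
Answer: -11360218535461/19967273467680 ≈ -0.56894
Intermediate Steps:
T = 7302931/83765 (T = 13110/150 - 3626/16753 = 13110*(1/150) - 3626*1/16753 = 437/5 - 3626/16753 = 7302931/83765 ≈ 87.184)
-1*(-21956)/(-38472) + T/49568 = -1*(-21956)/(-38472) + (7302931/83765)/49568 = 21956*(-1/38472) + (7302931/83765)*(1/49568) = -5489/9618 + 7302931/4152063520 = -11360218535461/19967273467680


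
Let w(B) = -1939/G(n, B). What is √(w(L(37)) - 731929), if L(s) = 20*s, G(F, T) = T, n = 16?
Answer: I*√100201438815/370 ≈ 855.53*I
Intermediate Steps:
w(B) = -1939/B
√(w(L(37)) - 731929) = √(-1939/(20*37) - 731929) = √(-1939/740 - 731929) = √(-541629399/740) = I*√100201438815/370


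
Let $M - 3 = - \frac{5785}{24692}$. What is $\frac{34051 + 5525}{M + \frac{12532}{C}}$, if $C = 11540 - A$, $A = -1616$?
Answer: $\frac{247234279776}{23228395} \approx 10644.0$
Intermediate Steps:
$C = 13156$ ($C = 11540 - -1616 = 11540 + 1616 = 13156$)
$M = \frac{68291}{24692}$ ($M = 3 - \frac{5785}{24692} = \frac{68291}{24692} \approx 2.7657$)
$\frac{34051 + 5525}{M + \frac{12532}{C}} = \frac{34051 + 5525}{\frac{68291}{24692} + \frac{12532}{13156}} = \frac{39576}{\frac{68291}{24692} + 12532 \cdot \frac{1}{13156}} = \frac{39576}{\frac{68291}{24692} + \frac{241}{253}} = \frac{39576}{\frac{23228395}{6247076}} = 39576 \cdot \frac{6247076}{23228395} = \frac{247234279776}{23228395}$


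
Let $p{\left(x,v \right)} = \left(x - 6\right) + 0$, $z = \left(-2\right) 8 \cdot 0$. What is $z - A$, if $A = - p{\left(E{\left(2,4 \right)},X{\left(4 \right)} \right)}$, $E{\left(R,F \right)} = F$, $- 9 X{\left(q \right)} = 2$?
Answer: $-2$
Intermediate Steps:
$z = 0$ ($z = \left(-16\right) 0 = 0$)
$X{\left(q \right)} = - \frac{2}{9}$ ($X{\left(q \right)} = \left(- \frac{1}{9}\right) 2 = - \frac{2}{9}$)
$p{\left(x,v \right)} = -6 + x$ ($p{\left(x,v \right)} = \left(-6 + x\right) + 0 = -6 + x$)
$A = 2$ ($A = - (-6 + 4) = \left(-1\right) \left(-2\right) = 2$)
$z - A = 0 - 2 = -2$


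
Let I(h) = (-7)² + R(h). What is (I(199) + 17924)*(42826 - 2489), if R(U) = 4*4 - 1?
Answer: 725581956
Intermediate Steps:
R(U) = 15 (R(U) = 16 - 1 = 15)
I(h) = 64 (I(h) = (-7)² + 15 = 49 + 15 = 64)
(I(199) + 17924)*(42826 - 2489) = (64 + 17924)*(42826 - 2489) = 17988*40337 = 725581956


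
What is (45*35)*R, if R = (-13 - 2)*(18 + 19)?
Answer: -874125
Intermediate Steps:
R = -555 (R = -15*37 = -555)
(45*35)*R = (45*35)*(-555) = 1575*(-555) = -874125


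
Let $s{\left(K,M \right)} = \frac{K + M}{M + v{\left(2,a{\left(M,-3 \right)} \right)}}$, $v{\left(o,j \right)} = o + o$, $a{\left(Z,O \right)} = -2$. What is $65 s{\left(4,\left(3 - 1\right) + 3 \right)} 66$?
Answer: $4290$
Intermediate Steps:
$v{\left(o,j \right)} = 2 o$
$s{\left(K,M \right)} = \frac{K + M}{4 + M}$ ($s{\left(K,M \right)} = \frac{K + M}{M + 2 \cdot 2} = \frac{K + M}{M + 4} = \frac{K + M}{4 + M}$)
$65 s{\left(4,\left(3 - 1\right) + 3 \right)} 66 = 65 \frac{4 + \left(\left(3 - 1\right) + 3\right)}{4 + \left(\left(3 - 1\right) + 3\right)} 66 = 65 \frac{4 + \left(2 + 3\right)}{4 + \left(2 + 3\right)} 66 = 65 \frac{4 + 5}{4 + 5} \cdot 66 = 65 \cdot \frac{1}{9} \cdot 9 \cdot 66 = 65 \cdot 1 \cdot 66 = 65 \cdot 66 = 4290$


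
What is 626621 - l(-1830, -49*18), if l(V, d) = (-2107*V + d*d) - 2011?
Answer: -4005102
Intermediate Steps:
l(V, d) = -2011 + d² - 2107*V (l(V, d) = (-2107*V + d²) - 2011 = (d² - 2107*V) - 2011 = -2011 + d² - 2107*V)
626621 - l(-1830, -49*18) = 626621 - (-2011 + (-49*18)² - 2107*(-1830)) = 626621 - (-2011 + (-882)² + 3855810) = 626621 - (-2011 + 777924 + 3855810) = 626621 - 1*4631723 = 626621 - 4631723 = -4005102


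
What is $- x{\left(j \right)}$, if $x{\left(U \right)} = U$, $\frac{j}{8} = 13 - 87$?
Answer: $592$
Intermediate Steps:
$j = -592$ ($j = 8 \left(13 - 87\right) = 8 \left(-74\right) = -592$)
$- x{\left(j \right)} = \left(-1\right) \left(-592\right) = 592$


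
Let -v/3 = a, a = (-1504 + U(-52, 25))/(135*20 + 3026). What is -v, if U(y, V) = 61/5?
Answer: -22377/28630 ≈ -0.78159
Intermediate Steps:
U(y, V) = 61/5 (U(y, V) = 61*(⅕) = 61/5)
a = -7459/28630 (a = (-1504 + 61/5)/(135*20 + 3026) = -7459/(5*(2700 + 3026)) = -7459/5/5726 = -7459/5*1/5726 = -7459/28630 ≈ -0.26053)
v = 22377/28630 (v = -3*(-7459/28630) = 22377/28630 ≈ 0.78159)
-v = -1*22377/28630 = -22377/28630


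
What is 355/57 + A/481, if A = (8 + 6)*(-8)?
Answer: 164371/27417 ≈ 5.9952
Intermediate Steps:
A = -112 (A = 14*(-8) = -112)
355/57 + A/481 = 355/57 - 112/481 = 164371/27417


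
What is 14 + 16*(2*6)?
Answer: 206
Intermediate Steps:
14 + 16*(2*6) = 14 + 16*12 = 14 + 192 = 206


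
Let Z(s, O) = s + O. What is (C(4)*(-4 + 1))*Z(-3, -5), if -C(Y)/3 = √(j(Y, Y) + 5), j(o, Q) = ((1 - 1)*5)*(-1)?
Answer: -72*√5 ≈ -161.00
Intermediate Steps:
Z(s, O) = O + s
j(o, Q) = 0 (j(o, Q) = (0*5)*(-1) = 0*(-1) = 0)
C(Y) = -3*√5 (C(Y) = -3*√(0 + 5) = -3*√5)
(C(4)*(-4 + 1))*Z(-3, -5) = ((-3*√5)*(-4 + 1))*(-5 - 3) = (-3*√5*(-3))*(-8) = (9*√5)*(-8) = -72*√5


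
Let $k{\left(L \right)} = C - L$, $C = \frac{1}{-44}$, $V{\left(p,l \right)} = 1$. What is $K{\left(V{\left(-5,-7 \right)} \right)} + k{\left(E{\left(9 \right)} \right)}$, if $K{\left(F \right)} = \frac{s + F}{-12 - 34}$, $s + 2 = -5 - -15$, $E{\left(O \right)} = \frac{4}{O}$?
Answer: $- \frac{6037}{9108} \approx -0.66282$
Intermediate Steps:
$C = - \frac{1}{44} \approx -0.022727$
$s = 8$ ($s = -2 - -10 = -2 + \left(-5 + 15\right) = -2 + 10 = 8$)
$k{\left(L \right)} = - \frac{1}{44} - L$
$K{\left(F \right)} = - \frac{4}{23} - \frac{F}{46}$ ($K{\left(F \right)} = \frac{8 + F}{-12 - 34} = \frac{8 + F}{-46} = \left(8 + F\right) \left(- \frac{1}{46}\right) = - \frac{4}{23} - \frac{F}{46}$)
$K{\left(V{\left(-5,-7 \right)} \right)} + k{\left(E{\left(9 \right)} \right)} = \left(- \frac{4}{23} - \frac{1}{46}\right) - \left(\frac{1}{44} + \frac{4}{9}\right) = \left(- \frac{4}{23} - \frac{1}{46}\right) - \left(\frac{1}{44} + 4 \cdot \frac{1}{9}\right) = - \frac{9}{46} - \frac{185}{396} = - \frac{6037}{9108}$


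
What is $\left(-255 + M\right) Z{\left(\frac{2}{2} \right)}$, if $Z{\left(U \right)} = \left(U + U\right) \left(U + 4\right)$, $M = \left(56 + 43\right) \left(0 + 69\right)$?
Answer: $65760$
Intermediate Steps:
$M = 6831$ ($M = 99 \cdot 69 = 6831$)
$Z{\left(U \right)} = 2 U \left(4 + U\right)$
$\left(-255 + M\right) Z{\left(\frac{2}{2} \right)} = \left(-255 + 6831\right) 2 \cdot \frac{2}{2} \left(4 + \frac{2}{2}\right) = 6576 \cdot 2 \cdot 2 \cdot \frac{1}{2} \left(4 + 2 \cdot \frac{1}{2}\right) = 6576 \cdot 2 \cdot 1 \left(4 + 1\right) = 6576 \cdot 2 \cdot 1 \cdot 5 = 6576 \cdot 10 = 65760$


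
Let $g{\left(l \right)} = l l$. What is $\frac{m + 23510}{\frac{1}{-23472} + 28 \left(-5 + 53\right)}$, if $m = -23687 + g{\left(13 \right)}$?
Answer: $- \frac{187776}{31546367} \approx -0.0059524$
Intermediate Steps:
$g{\left(l \right)} = l^{2}$
$m = -23518$ ($m = -23687 + 13^{2} = -23687 + 169 = -23518$)
$\frac{m + 23510}{\frac{1}{-23472} + 28 \left(-5 + 53\right)} = \frac{-23518 + 23510}{\frac{1}{-23472} + 28 \left(-5 + 53\right)} = - \frac{8}{- \frac{1}{23472} + 28 \cdot 48} = - \frac{8}{- \frac{1}{23472} + 1344} = - \frac{8}{\frac{31546367}{23472}} = \left(-8\right) \frac{23472}{31546367} = - \frac{187776}{31546367}$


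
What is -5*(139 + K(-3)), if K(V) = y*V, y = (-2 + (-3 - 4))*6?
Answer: -1505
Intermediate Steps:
y = -54 (y = (-2 - 7)*6 = -9*6 = -54)
K(V) = -54*V
-5*(139 + K(-3)) = -5*(139 - 54*(-3)) = -5*(139 + 162) = -5*301 = -1505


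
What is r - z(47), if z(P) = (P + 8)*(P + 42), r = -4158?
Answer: -9053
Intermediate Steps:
z(P) = (8 + P)*(42 + P)
r - z(47) = -4158 - (336 + 47² + 50*47) = -4158 - (336 + 2209 + 2350) = -4158 - 1*4895 = -4158 - 4895 = -9053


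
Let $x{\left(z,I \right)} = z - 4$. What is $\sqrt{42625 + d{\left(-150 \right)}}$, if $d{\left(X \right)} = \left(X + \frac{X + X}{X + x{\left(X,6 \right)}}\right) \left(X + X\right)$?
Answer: $\frac{5 \sqrt{1261030}}{19} \approx 295.51$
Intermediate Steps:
$x{\left(z,I \right)} = -4 + z$
$d{\left(X \right)} = 2 X \left(X + \frac{2 X}{-4 + 2 X}\right)$ ($d{\left(X \right)} = \left(X + \frac{X + X}{X + \left(-4 + X\right)}\right) \left(X + X\right) = \left(X + \frac{2 X}{-4 + 2 X}\right) 2 X = 2 X \left(X + \frac{2 X}{-4 + 2 X}\right)$)
$\sqrt{42625 + d{\left(-150 \right)}} = \sqrt{42625 + \frac{2 \left(-150\right)^{2} \left(-1 - 150\right)}{-2 - 150}} = \sqrt{42625 + 2 \cdot 22500 \frac{1}{-152} \left(-151\right)} = \sqrt{42625 + 2 \cdot 22500 \left(- \frac{1}{152}\right) \left(-151\right)} = \sqrt{42625 + \frac{849375}{19}} = \sqrt{\frac{1659250}{19}} = \frac{5 \sqrt{1261030}}{19}$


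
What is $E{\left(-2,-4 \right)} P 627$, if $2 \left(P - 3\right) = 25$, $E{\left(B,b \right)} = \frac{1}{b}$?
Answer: $- \frac{19437}{8} \approx -2429.6$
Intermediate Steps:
$P = \frac{31}{2}$ ($P = 3 + \frac{1}{2} \cdot 25 = 3 + \frac{25}{2} = \frac{31}{2} \approx 15.5$)
$E{\left(-2,-4 \right)} P 627 = \frac{1}{-4} \cdot \frac{31}{2} \cdot 627 = \left(- \frac{1}{4}\right) \frac{31}{2} \cdot 627 = \left(- \frac{31}{8}\right) 627 = - \frac{19437}{8}$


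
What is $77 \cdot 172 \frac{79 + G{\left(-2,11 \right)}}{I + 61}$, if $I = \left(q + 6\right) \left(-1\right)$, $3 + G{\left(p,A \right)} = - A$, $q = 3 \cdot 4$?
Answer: $20020$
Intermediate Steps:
$q = 12$
$G{\left(p,A \right)} = -3 - A$
$I = -18$ ($I = \left(12 + 6\right) \left(-1\right) = 18 \left(-1\right) = -18$)
$77 \cdot 172 \frac{79 + G{\left(-2,11 \right)}}{I + 61} = 77 \cdot 172 \frac{79 - 14}{-18 + 61} = 13244 \frac{79 - 14}{43} = 13244 \left(79 - 14\right) \frac{1}{43} = 13244 \cdot 65 \cdot \frac{1}{43} = 13244 \cdot \frac{65}{43} = 20020$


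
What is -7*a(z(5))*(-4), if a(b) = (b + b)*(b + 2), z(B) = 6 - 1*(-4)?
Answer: 6720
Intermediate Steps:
z(B) = 10 (z(B) = 6 + 4 = 10)
a(b) = 2*b*(2 + b) (a(b) = (2*b)*(2 + b) = 2*b*(2 + b))
-7*a(z(5))*(-4) = -14*10*(2 + 10)*(-4) = -14*10*12*(-4) = -7*240*(-4) = -1680*(-4) = 6720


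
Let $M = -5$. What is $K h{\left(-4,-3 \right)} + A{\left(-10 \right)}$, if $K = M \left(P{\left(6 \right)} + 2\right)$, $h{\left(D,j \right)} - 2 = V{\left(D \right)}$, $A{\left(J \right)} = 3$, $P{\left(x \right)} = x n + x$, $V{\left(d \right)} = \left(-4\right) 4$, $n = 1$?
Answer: $983$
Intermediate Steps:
$V{\left(d \right)} = -16$
$P{\left(x \right)} = 2 x$ ($P{\left(x \right)} = x 1 + x = x + x = 2 x$)
$h{\left(D,j \right)} = -14$ ($h{\left(D,j \right)} = 2 - 16 = -14$)
$K = -70$ ($K = - 5 \left(2 \cdot 6 + 2\right) = - 5 \left(12 + 2\right) = \left(-5\right) 14 = -70$)
$K h{\left(-4,-3 \right)} + A{\left(-10 \right)} = \left(-70\right) \left(-14\right) + 3 = 980 + 3 = 983$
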